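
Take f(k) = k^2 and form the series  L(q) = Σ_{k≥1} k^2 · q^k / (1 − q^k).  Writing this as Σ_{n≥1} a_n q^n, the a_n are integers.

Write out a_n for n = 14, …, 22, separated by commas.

n=14: 14·1 7·2 2·7 1·14  f→[196+49+4+1]=250
[q^15] f(15)=225,f(5)=25,f(3)=9,f(1)=1 ⇒ 260
d|16:{16,8,4,2,1}  Σf=256+64+16+4+1=341
d|17:{17,1}  Σf=289+1=290
q^18  k|18↦f(k): 18:324 9:81 6:36 3:9 2:4 1:1  a_18=455
d|19:{19,1}  Σf=361+1=362
q^20  k|20↦f(k): 20:400 10:100 5:25 4:16 2:4 1:1  a_20=546
[q^21] f(1)=1,f(3)=9,f(7)=49,f(21)=441 ⇒ 500
d|22:{22,11,2,1}  Σf=484+121+4+1=610

250, 260, 341, 290, 455, 362, 546, 500, 610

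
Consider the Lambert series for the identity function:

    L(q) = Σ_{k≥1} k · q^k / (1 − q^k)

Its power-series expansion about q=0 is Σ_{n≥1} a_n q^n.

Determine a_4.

[q^4] f(1)=1,f(2)=2,f(4)=4 ⇒ 7

a_4 = 7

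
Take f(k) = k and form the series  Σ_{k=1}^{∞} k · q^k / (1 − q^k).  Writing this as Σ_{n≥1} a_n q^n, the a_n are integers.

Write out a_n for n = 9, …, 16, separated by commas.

13, 18, 12, 28, 14, 24, 24, 31

[q^9] f(1)=1,f(3)=3,f(9)=9 ⇒ 13
n=10: 10·1 5·2 2·5 1·10  f→[10+5+2+1]=18
[q^11] f(1)=1,f(11)=11 ⇒ 12
d|12:{1,2,3,4,6,12}  Σf=1+2+3+4+6+12=28
n=13: 13·1 1·13  f→[13+1]=14
d|14:{14,7,2,1}  Σf=14+7+2+1=24
n=15: 1·15 3·5 5·3 15·1  f→[1+3+5+15]=24
d|16:{16,8,4,2,1}  Σf=16+8+4+2+1=31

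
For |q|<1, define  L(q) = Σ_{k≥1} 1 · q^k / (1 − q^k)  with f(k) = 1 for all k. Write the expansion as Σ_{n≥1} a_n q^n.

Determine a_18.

a_18 = 6

n=18: 1·18 2·9 3·6 6·3 9·2 18·1  f→[1+1+1+1+1+1]=6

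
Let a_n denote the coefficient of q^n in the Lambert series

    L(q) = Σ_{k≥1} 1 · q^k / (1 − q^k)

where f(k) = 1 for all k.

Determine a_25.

a_25 = 3

q^25  k|25↦f(k): 25:1 5:1 1:1  a_25=3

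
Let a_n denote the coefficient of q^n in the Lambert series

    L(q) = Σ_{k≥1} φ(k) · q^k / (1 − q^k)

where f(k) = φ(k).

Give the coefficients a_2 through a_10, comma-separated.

d|2:{2,1}  Σφ=1+1=2
q^3  k|3↦φ(k): 1:1 3:2  a_3=3
n=4: 1·4 2·2 4·1  φ→[1+1+2]=4
n=5: 1·5 5·1  φ→[1+4]=5
q^6  k|6↦φ(k): 1:1 2:1 3:2 6:2  a_6=6
n=7: 1·7 7·1  φ→[1+6]=7
n=8: 8·1 4·2 2·4 1·8  φ→[4+2+1+1]=8
[q^9] φ(1)=1,φ(3)=2,φ(9)=6 ⇒ 9
q^10  k|10↦φ(k): 10:4 5:4 2:1 1:1  a_10=10

2, 3, 4, 5, 6, 7, 8, 9, 10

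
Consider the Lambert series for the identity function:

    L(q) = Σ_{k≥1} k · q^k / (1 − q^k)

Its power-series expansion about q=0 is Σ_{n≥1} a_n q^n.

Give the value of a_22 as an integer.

a_22 = 36

q^22  k|22↦f(k): 22:22 11:11 2:2 1:1  a_22=36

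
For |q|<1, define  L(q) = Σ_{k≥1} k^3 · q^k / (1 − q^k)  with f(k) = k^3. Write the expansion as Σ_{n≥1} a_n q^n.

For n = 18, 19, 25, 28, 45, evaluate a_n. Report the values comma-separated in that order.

n=18: 18·1 9·2 6·3 3·6 2·9 1·18  f→[5832+729+216+27+8+1]=6813
[q^19] f(19)=6859,f(1)=1 ⇒ 6860
q^25  k|25↦f(k): 25:15625 5:125 1:1  a_25=15751
q^28  k|28↦f(k): 1:1 2:8 4:64 7:343 14:2744 28:21952  a_28=25112
[q^45] f(1)=1,f(3)=27,f(5)=125,f(9)=729,f(15)=3375,f(45)=91125 ⇒ 95382

6813, 6860, 15751, 25112, 95382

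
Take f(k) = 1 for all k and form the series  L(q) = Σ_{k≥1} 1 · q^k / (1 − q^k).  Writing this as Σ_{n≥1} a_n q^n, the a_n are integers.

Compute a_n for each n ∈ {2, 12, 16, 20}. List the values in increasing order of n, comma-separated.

n=2: 2·1 1·2  f→[1+1]=2
d|12:{1,2,3,4,6,12}  Σf=1+1+1+1+1+1=6
n=16: 16·1 8·2 4·4 2·8 1·16  f→[1+1+1+1+1]=5
[q^20] f(20)=1,f(10)=1,f(5)=1,f(4)=1,f(2)=1,f(1)=1 ⇒ 6

2, 6, 5, 6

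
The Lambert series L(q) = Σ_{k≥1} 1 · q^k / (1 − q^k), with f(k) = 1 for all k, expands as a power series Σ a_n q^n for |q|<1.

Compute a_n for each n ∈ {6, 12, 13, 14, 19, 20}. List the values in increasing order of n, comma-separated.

4, 6, 2, 4, 2, 6

q^6  k|6↦f(k): 1:1 2:1 3:1 6:1  a_6=4
d|12:{12,6,4,3,2,1}  Σf=1+1+1+1+1+1=6
q^13  k|13↦f(k): 13:1 1:1  a_13=2
q^14  k|14↦f(k): 14:1 7:1 2:1 1:1  a_14=4
d|19:{1,19}  Σf=1+1=2
d|20:{20,10,5,4,2,1}  Σf=1+1+1+1+1+1=6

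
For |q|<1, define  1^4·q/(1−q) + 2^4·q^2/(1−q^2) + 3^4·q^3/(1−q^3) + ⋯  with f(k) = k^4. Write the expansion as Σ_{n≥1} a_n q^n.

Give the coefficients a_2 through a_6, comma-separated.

17, 82, 273, 626, 1394

n=2: 1·2 2·1  f→[1+16]=17
[q^3] f(3)=81,f(1)=1 ⇒ 82
q^4  k|4↦f(k): 4:256 2:16 1:1  a_4=273
q^5  k|5↦f(k): 5:625 1:1  a_5=626
[q^6] f(1)=1,f(2)=16,f(3)=81,f(6)=1296 ⇒ 1394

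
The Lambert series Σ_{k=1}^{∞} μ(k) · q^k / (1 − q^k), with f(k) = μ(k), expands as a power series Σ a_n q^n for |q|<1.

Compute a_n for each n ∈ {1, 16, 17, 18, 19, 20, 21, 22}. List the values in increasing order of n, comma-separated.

[q^1] μ(1)=1 ⇒ 1
d|16:{16,8,4,2,1}  Σμ=0+0+0+(-1)+1=0
n=17: 1·17 17·1  μ→[1+(-1)]=0
n=18: 1·18 2·9 3·6 6·3 9·2 18·1  μ→[1+(-1)+(-1)+1+0+0]=0
n=19: 1·19 19·1  μ→[1+(-1)]=0
q^20  k|20↦μ(k): 20:0 10:1 5:-1 4:0 2:-1 1:1  a_20=0
n=21: 1·21 3·7 7·3 21·1  μ→[1+(-1)+(-1)+1]=0
d|22:{1,2,11,22}  Σμ=1+(-1)+(-1)+1=0

1, 0, 0, 0, 0, 0, 0, 0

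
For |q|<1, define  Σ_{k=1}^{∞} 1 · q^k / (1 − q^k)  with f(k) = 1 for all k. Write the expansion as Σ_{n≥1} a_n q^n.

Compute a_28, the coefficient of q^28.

q^28  k|28↦f(k): 1:1 2:1 4:1 7:1 14:1 28:1  a_28=6

a_28 = 6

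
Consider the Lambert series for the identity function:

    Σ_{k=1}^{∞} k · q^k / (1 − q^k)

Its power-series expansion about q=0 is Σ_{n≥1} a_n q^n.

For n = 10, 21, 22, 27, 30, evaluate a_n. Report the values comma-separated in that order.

q^10  k|10↦f(k): 10:10 5:5 2:2 1:1  a_10=18
n=21: 1·21 3·7 7·3 21·1  f→[1+3+7+21]=32
d|22:{22,11,2,1}  Σf=22+11+2+1=36
n=27: 27·1 9·3 3·9 1·27  f→[27+9+3+1]=40
q^30  k|30↦f(k): 1:1 2:2 3:3 5:5 6:6 10:10 15:15 30:30  a_30=72

18, 32, 36, 40, 72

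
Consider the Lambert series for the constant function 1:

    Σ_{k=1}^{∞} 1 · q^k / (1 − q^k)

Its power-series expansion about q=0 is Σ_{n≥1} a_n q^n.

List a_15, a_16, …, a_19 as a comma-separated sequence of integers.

4, 5, 2, 6, 2

q^15  k|15↦f(k): 1:1 3:1 5:1 15:1  a_15=4
q^16  k|16↦f(k): 1:1 2:1 4:1 8:1 16:1  a_16=5
q^17  k|17↦f(k): 1:1 17:1  a_17=2
q^18  k|18↦f(k): 1:1 2:1 3:1 6:1 9:1 18:1  a_18=6
d|19:{1,19}  Σf=1+1=2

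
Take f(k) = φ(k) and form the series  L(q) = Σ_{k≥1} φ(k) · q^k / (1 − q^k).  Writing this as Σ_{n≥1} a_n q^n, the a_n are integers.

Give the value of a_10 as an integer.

n=10: 10·1 5·2 2·5 1·10  φ→[4+4+1+1]=10

a_10 = 10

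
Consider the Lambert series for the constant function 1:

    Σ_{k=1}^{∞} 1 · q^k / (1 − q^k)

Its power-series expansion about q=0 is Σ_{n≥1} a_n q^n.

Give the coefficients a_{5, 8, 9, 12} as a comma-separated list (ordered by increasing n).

2, 4, 3, 6

q^5  k|5↦f(k): 1:1 5:1  a_5=2
[q^8] f(1)=1,f(2)=1,f(4)=1,f(8)=1 ⇒ 4
n=9: 1·9 3·3 9·1  f→[1+1+1]=3
d|12:{1,2,3,4,6,12}  Σf=1+1+1+1+1+1=6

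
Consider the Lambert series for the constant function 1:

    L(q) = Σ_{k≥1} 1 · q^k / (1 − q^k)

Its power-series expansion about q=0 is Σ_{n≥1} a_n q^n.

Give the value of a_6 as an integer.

a_6 = 4

q^6  k|6↦f(k): 1:1 2:1 3:1 6:1  a_6=4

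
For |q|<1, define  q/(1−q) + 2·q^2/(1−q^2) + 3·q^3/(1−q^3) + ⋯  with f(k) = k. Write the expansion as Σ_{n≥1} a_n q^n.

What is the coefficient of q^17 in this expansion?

a_17 = 18

q^17  k|17↦f(k): 17:17 1:1  a_17=18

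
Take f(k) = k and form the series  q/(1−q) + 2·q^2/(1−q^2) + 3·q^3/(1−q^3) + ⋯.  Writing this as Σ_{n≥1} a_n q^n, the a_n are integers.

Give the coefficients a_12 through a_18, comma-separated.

28, 14, 24, 24, 31, 18, 39

d|12:{12,6,4,3,2,1}  Σf=12+6+4+3+2+1=28
n=13: 1·13 13·1  f→[1+13]=14
n=14: 14·1 7·2 2·7 1·14  f→[14+7+2+1]=24
d|15:{1,3,5,15}  Σf=1+3+5+15=24
d|16:{16,8,4,2,1}  Σf=16+8+4+2+1=31
n=17: 17·1 1·17  f→[17+1]=18
q^18  k|18↦f(k): 18:18 9:9 6:6 3:3 2:2 1:1  a_18=39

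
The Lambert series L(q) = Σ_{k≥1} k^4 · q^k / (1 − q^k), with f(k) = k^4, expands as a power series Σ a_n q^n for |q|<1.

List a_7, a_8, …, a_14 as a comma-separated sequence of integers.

2402, 4369, 6643, 10642, 14642, 22386, 28562, 40834

q^7  k|7↦f(k): 1:1 7:2401  a_7=2402
q^8  k|8↦f(k): 1:1 2:16 4:256 8:4096  a_8=4369
[q^9] f(9)=6561,f(3)=81,f(1)=1 ⇒ 6643
[q^10] f(1)=1,f(2)=16,f(5)=625,f(10)=10000 ⇒ 10642
d|11:{11,1}  Σf=14641+1=14642
d|12:{1,2,3,4,6,12}  Σf=1+16+81+256+1296+20736=22386
q^13  k|13↦f(k): 1:1 13:28561  a_13=28562
[q^14] f(1)=1,f(2)=16,f(7)=2401,f(14)=38416 ⇒ 40834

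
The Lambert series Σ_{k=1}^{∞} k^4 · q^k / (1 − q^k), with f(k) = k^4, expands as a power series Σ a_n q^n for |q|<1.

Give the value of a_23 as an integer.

a_23 = 279842

d|23:{23,1}  Σf=279841+1=279842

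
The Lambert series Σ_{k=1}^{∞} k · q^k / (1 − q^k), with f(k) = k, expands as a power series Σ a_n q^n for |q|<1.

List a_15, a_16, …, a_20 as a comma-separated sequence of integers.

24, 31, 18, 39, 20, 42

d|15:{15,5,3,1}  Σf=15+5+3+1=24
n=16: 1·16 2·8 4·4 8·2 16·1  f→[1+2+4+8+16]=31
[q^17] f(17)=17,f(1)=1 ⇒ 18
[q^18] f(18)=18,f(9)=9,f(6)=6,f(3)=3,f(2)=2,f(1)=1 ⇒ 39
d|19:{19,1}  Σf=19+1=20
n=20: 20·1 10·2 5·4 4·5 2·10 1·20  f→[20+10+5+4+2+1]=42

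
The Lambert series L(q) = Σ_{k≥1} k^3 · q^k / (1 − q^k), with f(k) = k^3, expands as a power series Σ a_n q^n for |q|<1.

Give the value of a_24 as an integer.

a_24 = 16380

[q^24] f(1)=1,f(2)=8,f(3)=27,f(4)=64,f(6)=216,f(8)=512,f(12)=1728,f(24)=13824 ⇒ 16380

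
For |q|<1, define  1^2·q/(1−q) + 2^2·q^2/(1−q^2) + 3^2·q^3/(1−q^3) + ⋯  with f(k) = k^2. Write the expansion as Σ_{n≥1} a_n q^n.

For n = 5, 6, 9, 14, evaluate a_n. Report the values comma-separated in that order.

26, 50, 91, 250

n=5: 1·5 5·1  f→[1+25]=26
n=6: 6·1 3·2 2·3 1·6  f→[36+9+4+1]=50
n=9: 1·9 3·3 9·1  f→[1+9+81]=91
d|14:{1,2,7,14}  Σf=1+4+49+196=250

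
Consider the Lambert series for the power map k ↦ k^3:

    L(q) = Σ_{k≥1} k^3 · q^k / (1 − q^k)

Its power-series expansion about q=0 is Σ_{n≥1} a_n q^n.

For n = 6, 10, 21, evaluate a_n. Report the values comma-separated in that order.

d|6:{1,2,3,6}  Σf=1+8+27+216=252
q^10  k|10↦f(k): 10:1000 5:125 2:8 1:1  a_10=1134
d|21:{1,3,7,21}  Σf=1+27+343+9261=9632

252, 1134, 9632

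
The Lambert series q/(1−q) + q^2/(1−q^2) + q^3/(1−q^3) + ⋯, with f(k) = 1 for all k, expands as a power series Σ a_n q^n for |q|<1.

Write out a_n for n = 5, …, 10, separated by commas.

2, 4, 2, 4, 3, 4

q^5  k|5↦f(k): 1:1 5:1  a_5=2
n=6: 1·6 2·3 3·2 6·1  f→[1+1+1+1]=4
q^7  k|7↦f(k): 7:1 1:1  a_7=2
n=8: 1·8 2·4 4·2 8·1  f→[1+1+1+1]=4
[q^9] f(9)=1,f(3)=1,f(1)=1 ⇒ 3
q^10  k|10↦f(k): 10:1 5:1 2:1 1:1  a_10=4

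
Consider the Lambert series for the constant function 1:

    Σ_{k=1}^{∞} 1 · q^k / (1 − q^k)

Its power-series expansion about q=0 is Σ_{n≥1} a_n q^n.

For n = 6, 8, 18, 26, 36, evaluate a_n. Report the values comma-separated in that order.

d|6:{6,3,2,1}  Σf=1+1+1+1=4
d|8:{1,2,4,8}  Σf=1+1+1+1=4
d|18:{1,2,3,6,9,18}  Σf=1+1+1+1+1+1=6
n=26: 1·26 2·13 13·2 26·1  f→[1+1+1+1]=4
[q^36] f(36)=1,f(18)=1,f(12)=1,f(9)=1,f(6)=1,f(4)=1,f(3)=1,f(2)=1,f(1)=1 ⇒ 9

4, 4, 6, 4, 9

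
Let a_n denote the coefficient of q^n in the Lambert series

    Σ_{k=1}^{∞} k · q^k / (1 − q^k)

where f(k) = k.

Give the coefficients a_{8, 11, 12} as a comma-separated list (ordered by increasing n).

15, 12, 28

[q^8] f(8)=8,f(4)=4,f(2)=2,f(1)=1 ⇒ 15
d|11:{1,11}  Σf=1+11=12
q^12  k|12↦f(k): 1:1 2:2 3:3 4:4 6:6 12:12  a_12=28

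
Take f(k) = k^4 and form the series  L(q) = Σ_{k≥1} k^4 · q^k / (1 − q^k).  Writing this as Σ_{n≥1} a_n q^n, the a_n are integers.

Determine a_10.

a_10 = 10642

d|10:{10,5,2,1}  Σf=10000+625+16+1=10642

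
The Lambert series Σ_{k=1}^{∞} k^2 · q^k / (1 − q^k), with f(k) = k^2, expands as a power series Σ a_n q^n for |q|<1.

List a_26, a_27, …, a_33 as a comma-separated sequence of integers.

850, 820, 1050, 842, 1300, 962, 1365, 1220

d|26:{26,13,2,1}  Σf=676+169+4+1=850
q^27  k|27↦f(k): 27:729 9:81 3:9 1:1  a_27=820
d|28:{28,14,7,4,2,1}  Σf=784+196+49+16+4+1=1050
q^29  k|29↦f(k): 29:841 1:1  a_29=842
d|30:{30,15,10,6,5,3,2,1}  Σf=900+225+100+36+25+9+4+1=1300
q^31  k|31↦f(k): 31:961 1:1  a_31=962
d|32:{32,16,8,4,2,1}  Σf=1024+256+64+16+4+1=1365
n=33: 1·33 3·11 11·3 33·1  f→[1+9+121+1089]=1220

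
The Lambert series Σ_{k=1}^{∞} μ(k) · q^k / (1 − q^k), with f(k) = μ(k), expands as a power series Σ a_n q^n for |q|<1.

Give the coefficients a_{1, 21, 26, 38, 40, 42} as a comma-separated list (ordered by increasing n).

1, 0, 0, 0, 0, 0

n=1: 1·1  μ→[1]=1
[q^21] μ(21)=1,μ(7)=-1,μ(3)=-1,μ(1)=1 ⇒ 0
q^26  k|26↦μ(k): 1:1 2:-1 13:-1 26:1  a_26=0
d|38:{38,19,2,1}  Σμ=1+(-1)+(-1)+1=0
q^40  k|40↦μ(k): 1:1 2:-1 4:0 5:-1 8:0 10:1 20:0 40:0  a_40=0
n=42: 42·1 21·2 14·3 7·6 6·7 3·14 2·21 1·42  μ→[(-1)+1+1+(-1)+1+(-1)+(-1)+1]=0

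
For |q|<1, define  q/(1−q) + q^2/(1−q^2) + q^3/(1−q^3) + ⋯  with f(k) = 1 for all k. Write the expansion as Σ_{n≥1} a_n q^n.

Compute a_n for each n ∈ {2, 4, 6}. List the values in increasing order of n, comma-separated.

2, 3, 4

q^2  k|2↦f(k): 2:1 1:1  a_2=2
d|4:{1,2,4}  Σf=1+1+1=3
d|6:{6,3,2,1}  Σf=1+1+1+1=4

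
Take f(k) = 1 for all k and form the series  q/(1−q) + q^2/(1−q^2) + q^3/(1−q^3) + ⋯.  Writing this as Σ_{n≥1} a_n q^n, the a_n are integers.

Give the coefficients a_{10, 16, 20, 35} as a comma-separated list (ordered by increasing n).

4, 5, 6, 4

[q^10] f(10)=1,f(5)=1,f(2)=1,f(1)=1 ⇒ 4
q^16  k|16↦f(k): 16:1 8:1 4:1 2:1 1:1  a_16=5
[q^20] f(1)=1,f(2)=1,f(4)=1,f(5)=1,f(10)=1,f(20)=1 ⇒ 6
n=35: 1·35 5·7 7·5 35·1  f→[1+1+1+1]=4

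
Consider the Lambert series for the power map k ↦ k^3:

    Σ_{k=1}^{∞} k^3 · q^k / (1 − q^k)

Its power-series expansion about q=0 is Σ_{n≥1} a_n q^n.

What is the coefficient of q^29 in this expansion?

a_29 = 24390

d|29:{29,1}  Σf=24389+1=24390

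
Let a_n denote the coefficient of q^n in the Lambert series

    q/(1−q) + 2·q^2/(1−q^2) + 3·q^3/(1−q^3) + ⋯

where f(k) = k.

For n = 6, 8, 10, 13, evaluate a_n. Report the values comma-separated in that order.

12, 15, 18, 14

n=6: 1·6 2·3 3·2 6·1  f→[1+2+3+6]=12
[q^8] f(1)=1,f(2)=2,f(4)=4,f(8)=8 ⇒ 15
[q^10] f(1)=1,f(2)=2,f(5)=5,f(10)=10 ⇒ 18
n=13: 1·13 13·1  f→[1+13]=14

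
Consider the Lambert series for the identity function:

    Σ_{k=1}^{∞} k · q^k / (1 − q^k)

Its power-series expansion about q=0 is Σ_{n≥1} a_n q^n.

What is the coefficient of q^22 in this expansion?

a_22 = 36

d|22:{1,2,11,22}  Σf=1+2+11+22=36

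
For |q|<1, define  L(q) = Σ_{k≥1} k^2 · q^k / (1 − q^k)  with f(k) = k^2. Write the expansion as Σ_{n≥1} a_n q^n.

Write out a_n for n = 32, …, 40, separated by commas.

q^32  k|32↦f(k): 32:1024 16:256 8:64 4:16 2:4 1:1  a_32=1365
[q^33] f(1)=1,f(3)=9,f(11)=121,f(33)=1089 ⇒ 1220
q^34  k|34↦f(k): 1:1 2:4 17:289 34:1156  a_34=1450
d|35:{1,5,7,35}  Σf=1+25+49+1225=1300
d|36:{1,2,3,4,6,9,12,18,36}  Σf=1+4+9+16+36+81+144+324+1296=1911
q^37  k|37↦f(k): 37:1369 1:1  a_37=1370
n=38: 1·38 2·19 19·2 38·1  f→[1+4+361+1444]=1810
q^39  k|39↦f(k): 1:1 3:9 13:169 39:1521  a_39=1700
q^40  k|40↦f(k): 40:1600 20:400 10:100 8:64 5:25 4:16 2:4 1:1  a_40=2210

1365, 1220, 1450, 1300, 1911, 1370, 1810, 1700, 2210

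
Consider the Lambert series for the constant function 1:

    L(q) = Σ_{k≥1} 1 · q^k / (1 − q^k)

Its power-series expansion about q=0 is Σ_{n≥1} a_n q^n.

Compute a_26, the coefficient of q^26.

n=26: 26·1 13·2 2·13 1·26  f→[1+1+1+1]=4

a_26 = 4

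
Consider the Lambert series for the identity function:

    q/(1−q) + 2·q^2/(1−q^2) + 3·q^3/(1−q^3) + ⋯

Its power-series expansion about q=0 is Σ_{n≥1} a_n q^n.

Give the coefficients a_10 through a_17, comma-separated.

[q^10] f(1)=1,f(2)=2,f(5)=5,f(10)=10 ⇒ 18
q^11  k|11↦f(k): 11:11 1:1  a_11=12
n=12: 1·12 2·6 3·4 4·3 6·2 12·1  f→[1+2+3+4+6+12]=28
n=13: 13·1 1·13  f→[13+1]=14
n=14: 1·14 2·7 7·2 14·1  f→[1+2+7+14]=24
[q^15] f(1)=1,f(3)=3,f(5)=5,f(15)=15 ⇒ 24
d|16:{16,8,4,2,1}  Σf=16+8+4+2+1=31
q^17  k|17↦f(k): 1:1 17:17  a_17=18

18, 12, 28, 14, 24, 24, 31, 18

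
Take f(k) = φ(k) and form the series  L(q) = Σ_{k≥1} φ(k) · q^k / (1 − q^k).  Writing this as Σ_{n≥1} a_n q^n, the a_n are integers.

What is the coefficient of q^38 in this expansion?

[q^38] φ(38)=18,φ(19)=18,φ(2)=1,φ(1)=1 ⇒ 38

a_38 = 38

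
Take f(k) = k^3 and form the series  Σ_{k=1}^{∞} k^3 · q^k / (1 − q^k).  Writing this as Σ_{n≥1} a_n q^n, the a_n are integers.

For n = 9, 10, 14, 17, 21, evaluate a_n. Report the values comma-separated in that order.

757, 1134, 3096, 4914, 9632

n=9: 9·1 3·3 1·9  f→[729+27+1]=757
q^10  k|10↦f(k): 1:1 2:8 5:125 10:1000  a_10=1134
[q^14] f(1)=1,f(2)=8,f(7)=343,f(14)=2744 ⇒ 3096
n=17: 1·17 17·1  f→[1+4913]=4914
d|21:{1,3,7,21}  Σf=1+27+343+9261=9632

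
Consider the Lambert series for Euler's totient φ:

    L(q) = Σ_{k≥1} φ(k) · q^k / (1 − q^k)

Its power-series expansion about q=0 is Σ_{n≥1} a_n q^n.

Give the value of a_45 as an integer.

[q^45] φ(45)=24,φ(15)=8,φ(9)=6,φ(5)=4,φ(3)=2,φ(1)=1 ⇒ 45

a_45 = 45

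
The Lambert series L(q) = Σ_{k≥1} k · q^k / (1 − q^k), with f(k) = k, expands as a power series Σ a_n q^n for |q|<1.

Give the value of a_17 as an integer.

q^17  k|17↦f(k): 1:1 17:17  a_17=18

a_17 = 18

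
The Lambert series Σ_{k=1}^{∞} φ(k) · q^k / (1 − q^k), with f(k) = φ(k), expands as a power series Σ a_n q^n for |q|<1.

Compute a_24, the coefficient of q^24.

d|24:{24,12,8,6,4,3,2,1}  Σφ=8+4+4+2+2+2+1+1=24

a_24 = 24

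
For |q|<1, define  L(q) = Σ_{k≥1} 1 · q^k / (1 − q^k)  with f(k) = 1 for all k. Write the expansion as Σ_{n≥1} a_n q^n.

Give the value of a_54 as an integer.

q^54  k|54↦f(k): 1:1 2:1 3:1 6:1 9:1 18:1 27:1 54:1  a_54=8

a_54 = 8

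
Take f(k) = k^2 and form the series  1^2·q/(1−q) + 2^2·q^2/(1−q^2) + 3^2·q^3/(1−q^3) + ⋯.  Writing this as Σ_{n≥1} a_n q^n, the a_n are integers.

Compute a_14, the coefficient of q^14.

d|14:{1,2,7,14}  Σf=1+4+49+196=250

a_14 = 250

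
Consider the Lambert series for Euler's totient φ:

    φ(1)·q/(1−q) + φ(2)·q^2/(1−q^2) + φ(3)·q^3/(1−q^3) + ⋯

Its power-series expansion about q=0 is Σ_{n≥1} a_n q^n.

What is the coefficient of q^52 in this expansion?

[q^52] φ(1)=1,φ(2)=1,φ(4)=2,φ(13)=12,φ(26)=12,φ(52)=24 ⇒ 52

a_52 = 52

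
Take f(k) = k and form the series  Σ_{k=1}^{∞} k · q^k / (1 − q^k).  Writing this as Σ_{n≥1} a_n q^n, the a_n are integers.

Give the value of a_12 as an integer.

a_12 = 28

n=12: 12·1 6·2 4·3 3·4 2·6 1·12  f→[12+6+4+3+2+1]=28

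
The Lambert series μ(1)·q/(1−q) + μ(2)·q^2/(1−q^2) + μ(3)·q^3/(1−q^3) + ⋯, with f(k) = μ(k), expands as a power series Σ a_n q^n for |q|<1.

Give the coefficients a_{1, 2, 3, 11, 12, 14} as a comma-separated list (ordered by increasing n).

n=1: 1·1  μ→[1]=1
d|2:{1,2}  Σμ=1+(-1)=0
d|3:{3,1}  Σμ=(-1)+1=0
n=11: 1·11 11·1  μ→[1+(-1)]=0
q^12  k|12↦μ(k): 1:1 2:-1 3:-1 4:0 6:1 12:0  a_12=0
q^14  k|14↦μ(k): 14:1 7:-1 2:-1 1:1  a_14=0

1, 0, 0, 0, 0, 0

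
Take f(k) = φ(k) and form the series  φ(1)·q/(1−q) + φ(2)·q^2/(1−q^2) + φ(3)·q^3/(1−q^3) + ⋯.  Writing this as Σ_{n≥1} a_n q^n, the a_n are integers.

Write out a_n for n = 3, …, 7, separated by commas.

d|3:{1,3}  Σφ=1+2=3
d|4:{4,2,1}  Σφ=2+1+1=4
q^5  k|5↦φ(k): 5:4 1:1  a_5=5
d|6:{1,2,3,6}  Σφ=1+1+2+2=6
d|7:{7,1}  Σφ=6+1=7

3, 4, 5, 6, 7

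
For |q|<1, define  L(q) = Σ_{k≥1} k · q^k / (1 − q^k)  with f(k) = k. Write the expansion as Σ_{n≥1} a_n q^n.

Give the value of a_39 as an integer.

q^39  k|39↦f(k): 1:1 3:3 13:13 39:39  a_39=56

a_39 = 56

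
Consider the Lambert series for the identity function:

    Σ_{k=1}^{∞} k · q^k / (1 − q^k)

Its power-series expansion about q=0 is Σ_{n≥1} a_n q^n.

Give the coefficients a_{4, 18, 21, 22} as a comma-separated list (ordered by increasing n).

7, 39, 32, 36

d|4:{4,2,1}  Σf=4+2+1=7
[q^18] f(18)=18,f(9)=9,f(6)=6,f(3)=3,f(2)=2,f(1)=1 ⇒ 39
[q^21] f(21)=21,f(7)=7,f(3)=3,f(1)=1 ⇒ 32
[q^22] f(22)=22,f(11)=11,f(2)=2,f(1)=1 ⇒ 36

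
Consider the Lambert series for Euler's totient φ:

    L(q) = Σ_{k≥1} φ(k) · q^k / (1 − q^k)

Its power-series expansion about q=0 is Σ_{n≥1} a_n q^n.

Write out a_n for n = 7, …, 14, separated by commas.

n=7: 1·7 7·1  φ→[1+6]=7
d|8:{8,4,2,1}  Σφ=4+2+1+1=8
d|9:{9,3,1}  Σφ=6+2+1=9
[q^10] φ(1)=1,φ(2)=1,φ(5)=4,φ(10)=4 ⇒ 10
d|11:{11,1}  Σφ=10+1=11
q^12  k|12↦φ(k): 12:4 6:2 4:2 3:2 2:1 1:1  a_12=12
n=13: 1·13 13·1  φ→[1+12]=13
n=14: 14·1 7·2 2·7 1·14  φ→[6+6+1+1]=14

7, 8, 9, 10, 11, 12, 13, 14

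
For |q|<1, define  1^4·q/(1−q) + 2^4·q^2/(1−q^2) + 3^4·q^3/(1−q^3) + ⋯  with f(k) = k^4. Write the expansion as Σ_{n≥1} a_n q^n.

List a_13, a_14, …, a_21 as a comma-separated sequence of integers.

28562, 40834, 51332, 69905, 83522, 112931, 130322, 170898, 196964

d|13:{13,1}  Σf=28561+1=28562
n=14: 14·1 7·2 2·7 1·14  f→[38416+2401+16+1]=40834
q^15  k|15↦f(k): 15:50625 5:625 3:81 1:1  a_15=51332
[q^16] f(16)=65536,f(8)=4096,f(4)=256,f(2)=16,f(1)=1 ⇒ 69905
[q^17] f(1)=1,f(17)=83521 ⇒ 83522
d|18:{18,9,6,3,2,1}  Σf=104976+6561+1296+81+16+1=112931
n=19: 1·19 19·1  f→[1+130321]=130322
n=20: 1·20 2·10 4·5 5·4 10·2 20·1  f→[1+16+256+625+10000+160000]=170898
[q^21] f(21)=194481,f(7)=2401,f(3)=81,f(1)=1 ⇒ 196964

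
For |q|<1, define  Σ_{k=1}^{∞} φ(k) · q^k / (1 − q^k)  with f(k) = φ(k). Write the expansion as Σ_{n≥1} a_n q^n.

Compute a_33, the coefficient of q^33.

d|33:{33,11,3,1}  Σφ=20+10+2+1=33

a_33 = 33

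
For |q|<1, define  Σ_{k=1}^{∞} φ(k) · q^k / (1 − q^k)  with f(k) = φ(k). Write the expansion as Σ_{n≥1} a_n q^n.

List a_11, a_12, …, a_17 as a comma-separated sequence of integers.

n=11: 1·11 11·1  φ→[1+10]=11
d|12:{12,6,4,3,2,1}  Σφ=4+2+2+2+1+1=12
q^13  k|13↦φ(k): 13:12 1:1  a_13=13
d|14:{14,7,2,1}  Σφ=6+6+1+1=14
d|15:{1,3,5,15}  Σφ=1+2+4+8=15
q^16  k|16↦φ(k): 16:8 8:4 4:2 2:1 1:1  a_16=16
q^17  k|17↦φ(k): 1:1 17:16  a_17=17

11, 12, 13, 14, 15, 16, 17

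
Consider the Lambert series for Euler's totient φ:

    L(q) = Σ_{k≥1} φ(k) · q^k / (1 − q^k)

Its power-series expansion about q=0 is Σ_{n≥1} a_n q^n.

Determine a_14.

q^14  k|14↦φ(k): 14:6 7:6 2:1 1:1  a_14=14

a_14 = 14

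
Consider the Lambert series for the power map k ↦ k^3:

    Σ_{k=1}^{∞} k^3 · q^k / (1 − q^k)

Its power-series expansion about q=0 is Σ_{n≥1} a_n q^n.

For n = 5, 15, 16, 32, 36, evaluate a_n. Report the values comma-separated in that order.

126, 3528, 4681, 37449, 55261

[q^5] f(5)=125,f(1)=1 ⇒ 126
[q^15] f(1)=1,f(3)=27,f(5)=125,f(15)=3375 ⇒ 3528
n=16: 1·16 2·8 4·4 8·2 16·1  f→[1+8+64+512+4096]=4681
q^32  k|32↦f(k): 32:32768 16:4096 8:512 4:64 2:8 1:1  a_32=37449
q^36  k|36↦f(k): 1:1 2:8 3:27 4:64 6:216 9:729 12:1728 18:5832 36:46656  a_36=55261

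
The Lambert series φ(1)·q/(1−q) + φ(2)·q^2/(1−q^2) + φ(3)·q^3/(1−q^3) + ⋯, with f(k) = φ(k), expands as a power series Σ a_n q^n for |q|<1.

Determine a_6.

d|6:{1,2,3,6}  Σφ=1+1+2+2=6

a_6 = 6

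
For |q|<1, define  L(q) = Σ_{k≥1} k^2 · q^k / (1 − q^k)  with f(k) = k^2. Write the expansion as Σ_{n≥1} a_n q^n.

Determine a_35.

[q^35] f(1)=1,f(5)=25,f(7)=49,f(35)=1225 ⇒ 1300

a_35 = 1300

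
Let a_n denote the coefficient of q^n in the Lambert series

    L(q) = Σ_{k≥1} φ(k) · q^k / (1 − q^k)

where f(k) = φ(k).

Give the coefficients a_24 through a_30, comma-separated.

q^24  k|24↦φ(k): 24:8 12:4 8:4 6:2 4:2 3:2 2:1 1:1  a_24=24
q^25  k|25↦φ(k): 1:1 5:4 25:20  a_25=25
q^26  k|26↦φ(k): 1:1 2:1 13:12 26:12  a_26=26
[q^27] φ(27)=18,φ(9)=6,φ(3)=2,φ(1)=1 ⇒ 27
d|28:{1,2,4,7,14,28}  Σφ=1+1+2+6+6+12=28
n=29: 1·29 29·1  φ→[1+28]=29
q^30  k|30↦φ(k): 1:1 2:1 3:2 5:4 6:2 10:4 15:8 30:8  a_30=30

24, 25, 26, 27, 28, 29, 30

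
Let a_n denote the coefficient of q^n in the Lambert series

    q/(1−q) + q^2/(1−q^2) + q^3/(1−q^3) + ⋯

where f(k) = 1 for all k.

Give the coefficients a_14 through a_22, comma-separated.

n=14: 14·1 7·2 2·7 1·14  f→[1+1+1+1]=4
q^15  k|15↦f(k): 15:1 5:1 3:1 1:1  a_15=4
[q^16] f(1)=1,f(2)=1,f(4)=1,f(8)=1,f(16)=1 ⇒ 5
d|17:{1,17}  Σf=1+1=2
[q^18] f(18)=1,f(9)=1,f(6)=1,f(3)=1,f(2)=1,f(1)=1 ⇒ 6
n=19: 19·1 1·19  f→[1+1]=2
d|20:{1,2,4,5,10,20}  Σf=1+1+1+1+1+1=6
[q^21] f(21)=1,f(7)=1,f(3)=1,f(1)=1 ⇒ 4
[q^22] f(22)=1,f(11)=1,f(2)=1,f(1)=1 ⇒ 4

4, 4, 5, 2, 6, 2, 6, 4, 4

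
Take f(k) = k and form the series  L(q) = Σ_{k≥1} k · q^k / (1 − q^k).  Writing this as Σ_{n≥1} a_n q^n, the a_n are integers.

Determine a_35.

n=35: 35·1 7·5 5·7 1·35  f→[35+7+5+1]=48

a_35 = 48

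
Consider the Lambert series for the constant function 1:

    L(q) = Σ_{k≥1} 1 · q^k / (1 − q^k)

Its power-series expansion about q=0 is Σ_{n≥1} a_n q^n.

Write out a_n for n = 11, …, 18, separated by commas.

q^11  k|11↦f(k): 1:1 11:1  a_11=2
[q^12] f(1)=1,f(2)=1,f(3)=1,f(4)=1,f(6)=1,f(12)=1 ⇒ 6
q^13  k|13↦f(k): 13:1 1:1  a_13=2
q^14  k|14↦f(k): 14:1 7:1 2:1 1:1  a_14=4
n=15: 1·15 3·5 5·3 15·1  f→[1+1+1+1]=4
n=16: 16·1 8·2 4·4 2·8 1·16  f→[1+1+1+1+1]=5
q^17  k|17↦f(k): 1:1 17:1  a_17=2
d|18:{18,9,6,3,2,1}  Σf=1+1+1+1+1+1=6

2, 6, 2, 4, 4, 5, 2, 6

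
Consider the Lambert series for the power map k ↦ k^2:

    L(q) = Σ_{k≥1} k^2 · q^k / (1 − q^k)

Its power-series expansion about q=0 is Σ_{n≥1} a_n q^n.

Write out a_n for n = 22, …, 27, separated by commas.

q^22  k|22↦f(k): 1:1 2:4 11:121 22:484  a_22=610
q^23  k|23↦f(k): 23:529 1:1  a_23=530
d|24:{1,2,3,4,6,8,12,24}  Σf=1+4+9+16+36+64+144+576=850
n=25: 25·1 5·5 1·25  f→[625+25+1]=651
[q^26] f(1)=1,f(2)=4,f(13)=169,f(26)=676 ⇒ 850
[q^27] f(1)=1,f(3)=9,f(9)=81,f(27)=729 ⇒ 820

610, 530, 850, 651, 850, 820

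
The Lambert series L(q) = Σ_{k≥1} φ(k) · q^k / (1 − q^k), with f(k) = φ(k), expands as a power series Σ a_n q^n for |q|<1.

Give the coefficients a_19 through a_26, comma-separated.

d|19:{1,19}  Σφ=1+18=19
q^20  k|20↦φ(k): 1:1 2:1 4:2 5:4 10:4 20:8  a_20=20
n=21: 1·21 3·7 7·3 21·1  φ→[1+2+6+12]=21
d|22:{1,2,11,22}  Σφ=1+1+10+10=22
[q^23] φ(23)=22,φ(1)=1 ⇒ 23
q^24  k|24↦φ(k): 1:1 2:1 3:2 4:2 6:2 8:4 12:4 24:8  a_24=24
[q^25] φ(1)=1,φ(5)=4,φ(25)=20 ⇒ 25
[q^26] φ(26)=12,φ(13)=12,φ(2)=1,φ(1)=1 ⇒ 26

19, 20, 21, 22, 23, 24, 25, 26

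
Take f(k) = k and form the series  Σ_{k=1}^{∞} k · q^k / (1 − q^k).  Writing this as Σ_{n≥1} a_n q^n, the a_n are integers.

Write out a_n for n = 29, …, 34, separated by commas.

q^29  k|29↦f(k): 29:29 1:1  a_29=30
[q^30] f(30)=30,f(15)=15,f(10)=10,f(6)=6,f(5)=5,f(3)=3,f(2)=2,f(1)=1 ⇒ 72
q^31  k|31↦f(k): 1:1 31:31  a_31=32
q^32  k|32↦f(k): 1:1 2:2 4:4 8:8 16:16 32:32  a_32=63
d|33:{1,3,11,33}  Σf=1+3+11+33=48
q^34  k|34↦f(k): 1:1 2:2 17:17 34:34  a_34=54

30, 72, 32, 63, 48, 54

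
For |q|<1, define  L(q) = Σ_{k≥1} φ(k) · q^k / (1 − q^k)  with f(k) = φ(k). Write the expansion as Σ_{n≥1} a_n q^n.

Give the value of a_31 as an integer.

[q^31] φ(1)=1,φ(31)=30 ⇒ 31

a_31 = 31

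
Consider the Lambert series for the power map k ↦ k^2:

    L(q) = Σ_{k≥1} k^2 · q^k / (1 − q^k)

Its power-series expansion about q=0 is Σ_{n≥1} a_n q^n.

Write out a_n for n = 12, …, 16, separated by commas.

210, 170, 250, 260, 341

[q^12] f(12)=144,f(6)=36,f(4)=16,f(3)=9,f(2)=4,f(1)=1 ⇒ 210
n=13: 13·1 1·13  f→[169+1]=170
d|14:{14,7,2,1}  Σf=196+49+4+1=250
q^15  k|15↦f(k): 1:1 3:9 5:25 15:225  a_15=260
d|16:{16,8,4,2,1}  Σf=256+64+16+4+1=341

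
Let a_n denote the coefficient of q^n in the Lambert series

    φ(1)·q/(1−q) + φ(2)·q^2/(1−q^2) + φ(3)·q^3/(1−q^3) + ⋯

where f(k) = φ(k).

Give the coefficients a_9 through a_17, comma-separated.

n=9: 1·9 3·3 9·1  φ→[1+2+6]=9
[q^10] φ(1)=1,φ(2)=1,φ(5)=4,φ(10)=4 ⇒ 10
q^11  k|11↦φ(k): 1:1 11:10  a_11=11
q^12  k|12↦φ(k): 1:1 2:1 3:2 4:2 6:2 12:4  a_12=12
q^13  k|13↦φ(k): 1:1 13:12  a_13=13
[q^14] φ(14)=6,φ(7)=6,φ(2)=1,φ(1)=1 ⇒ 14
[q^15] φ(1)=1,φ(3)=2,φ(5)=4,φ(15)=8 ⇒ 15
n=16: 1·16 2·8 4·4 8·2 16·1  φ→[1+1+2+4+8]=16
d|17:{17,1}  Σφ=16+1=17

9, 10, 11, 12, 13, 14, 15, 16, 17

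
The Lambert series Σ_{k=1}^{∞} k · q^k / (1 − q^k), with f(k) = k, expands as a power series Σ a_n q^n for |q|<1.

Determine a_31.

a_31 = 32

[q^31] f(31)=31,f(1)=1 ⇒ 32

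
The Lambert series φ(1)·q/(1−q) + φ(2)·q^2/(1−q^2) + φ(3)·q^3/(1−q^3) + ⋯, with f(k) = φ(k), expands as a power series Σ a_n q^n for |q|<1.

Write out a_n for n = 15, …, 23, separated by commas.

[q^15] φ(15)=8,φ(5)=4,φ(3)=2,φ(1)=1 ⇒ 15
d|16:{1,2,4,8,16}  Σφ=1+1+2+4+8=16
d|17:{1,17}  Σφ=1+16=17
n=18: 18·1 9·2 6·3 3·6 2·9 1·18  φ→[6+6+2+2+1+1]=18
q^19  k|19↦φ(k): 1:1 19:18  a_19=19
d|20:{1,2,4,5,10,20}  Σφ=1+1+2+4+4+8=20
q^21  k|21↦φ(k): 21:12 7:6 3:2 1:1  a_21=21
[q^22] φ(22)=10,φ(11)=10,φ(2)=1,φ(1)=1 ⇒ 22
d|23:{1,23}  Σφ=1+22=23

15, 16, 17, 18, 19, 20, 21, 22, 23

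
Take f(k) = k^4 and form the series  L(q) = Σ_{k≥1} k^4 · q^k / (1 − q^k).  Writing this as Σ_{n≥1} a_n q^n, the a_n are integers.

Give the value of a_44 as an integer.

a_44 = 3997266

q^44  k|44↦f(k): 1:1 2:16 4:256 11:14641 22:234256 44:3748096  a_44=3997266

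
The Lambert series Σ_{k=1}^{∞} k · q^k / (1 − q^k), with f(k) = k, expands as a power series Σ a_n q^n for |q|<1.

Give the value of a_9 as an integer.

a_9 = 13

[q^9] f(1)=1,f(3)=3,f(9)=9 ⇒ 13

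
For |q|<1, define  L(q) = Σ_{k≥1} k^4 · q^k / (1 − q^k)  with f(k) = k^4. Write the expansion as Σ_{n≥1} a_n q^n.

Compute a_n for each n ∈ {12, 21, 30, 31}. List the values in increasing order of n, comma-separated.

22386, 196964, 872644, 923522

[q^12] f(12)=20736,f(6)=1296,f(4)=256,f(3)=81,f(2)=16,f(1)=1 ⇒ 22386
d|21:{21,7,3,1}  Σf=194481+2401+81+1=196964
n=30: 1·30 2·15 3·10 5·6 6·5 10·3 15·2 30·1  f→[1+16+81+625+1296+10000+50625+810000]=872644
[q^31] f(1)=1,f(31)=923521 ⇒ 923522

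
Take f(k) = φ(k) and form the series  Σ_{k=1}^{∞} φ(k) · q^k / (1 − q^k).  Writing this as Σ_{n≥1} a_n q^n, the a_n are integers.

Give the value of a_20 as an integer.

[q^20] φ(20)=8,φ(10)=4,φ(5)=4,φ(4)=2,φ(2)=1,φ(1)=1 ⇒ 20

a_20 = 20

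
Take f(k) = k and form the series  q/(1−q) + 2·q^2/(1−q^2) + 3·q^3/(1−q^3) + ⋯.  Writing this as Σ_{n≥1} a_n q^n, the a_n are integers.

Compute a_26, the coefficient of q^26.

q^26  k|26↦f(k): 26:26 13:13 2:2 1:1  a_26=42

a_26 = 42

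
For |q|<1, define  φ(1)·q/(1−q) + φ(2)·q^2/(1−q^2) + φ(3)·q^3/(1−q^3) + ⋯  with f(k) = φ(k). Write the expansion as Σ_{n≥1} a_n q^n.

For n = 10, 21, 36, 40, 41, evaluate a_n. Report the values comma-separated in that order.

d|10:{10,5,2,1}  Σφ=4+4+1+1=10
d|21:{21,7,3,1}  Σφ=12+6+2+1=21
[q^36] φ(1)=1,φ(2)=1,φ(3)=2,φ(4)=2,φ(6)=2,φ(9)=6,φ(12)=4,φ(18)=6,φ(36)=12 ⇒ 36
n=40: 40·1 20·2 10·4 8·5 5·8 4·10 2·20 1·40  φ→[16+8+4+4+4+2+1+1]=40
[q^41] φ(41)=40,φ(1)=1 ⇒ 41

10, 21, 36, 40, 41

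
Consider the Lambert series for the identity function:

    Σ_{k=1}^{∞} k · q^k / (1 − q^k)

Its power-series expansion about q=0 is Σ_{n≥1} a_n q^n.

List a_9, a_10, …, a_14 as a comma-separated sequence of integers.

[q^9] f(9)=9,f(3)=3,f(1)=1 ⇒ 13
q^10  k|10↦f(k): 1:1 2:2 5:5 10:10  a_10=18
n=11: 11·1 1·11  f→[11+1]=12
d|12:{1,2,3,4,6,12}  Σf=1+2+3+4+6+12=28
[q^13] f(1)=1,f(13)=13 ⇒ 14
n=14: 1·14 2·7 7·2 14·1  f→[1+2+7+14]=24

13, 18, 12, 28, 14, 24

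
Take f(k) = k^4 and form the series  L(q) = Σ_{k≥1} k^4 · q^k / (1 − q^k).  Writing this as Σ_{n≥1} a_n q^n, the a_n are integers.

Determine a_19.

a_19 = 130322

n=19: 19·1 1·19  f→[130321+1]=130322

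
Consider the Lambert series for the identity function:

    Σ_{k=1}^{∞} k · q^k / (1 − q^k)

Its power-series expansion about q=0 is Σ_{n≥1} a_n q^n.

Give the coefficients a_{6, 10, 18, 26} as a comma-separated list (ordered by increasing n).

12, 18, 39, 42

q^6  k|6↦f(k): 1:1 2:2 3:3 6:6  a_6=12
q^10  k|10↦f(k): 1:1 2:2 5:5 10:10  a_10=18
n=18: 18·1 9·2 6·3 3·6 2·9 1·18  f→[18+9+6+3+2+1]=39
n=26: 1·26 2·13 13·2 26·1  f→[1+2+13+26]=42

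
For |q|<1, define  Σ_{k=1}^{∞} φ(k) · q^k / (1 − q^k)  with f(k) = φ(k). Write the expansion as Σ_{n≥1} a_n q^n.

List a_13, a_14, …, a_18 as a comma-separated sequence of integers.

q^13  k|13↦φ(k): 1:1 13:12  a_13=13
q^14  k|14↦φ(k): 1:1 2:1 7:6 14:6  a_14=14
n=15: 15·1 5·3 3·5 1·15  φ→[8+4+2+1]=15
[q^16] φ(1)=1,φ(2)=1,φ(4)=2,φ(8)=4,φ(16)=8 ⇒ 16
n=17: 17·1 1·17  φ→[16+1]=17
n=18: 1·18 2·9 3·6 6·3 9·2 18·1  φ→[1+1+2+2+6+6]=18

13, 14, 15, 16, 17, 18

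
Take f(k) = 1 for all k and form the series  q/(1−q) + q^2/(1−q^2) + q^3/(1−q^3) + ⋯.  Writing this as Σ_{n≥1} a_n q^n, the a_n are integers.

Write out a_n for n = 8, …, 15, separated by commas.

d|8:{1,2,4,8}  Σf=1+1+1+1=4
d|9:{9,3,1}  Σf=1+1+1=3
d|10:{10,5,2,1}  Σf=1+1+1+1=4
[q^11] f(1)=1,f(11)=1 ⇒ 2
q^12  k|12↦f(k): 1:1 2:1 3:1 4:1 6:1 12:1  a_12=6
n=13: 1·13 13·1  f→[1+1]=2
d|14:{1,2,7,14}  Σf=1+1+1+1=4
d|15:{15,5,3,1}  Σf=1+1+1+1=4

4, 3, 4, 2, 6, 2, 4, 4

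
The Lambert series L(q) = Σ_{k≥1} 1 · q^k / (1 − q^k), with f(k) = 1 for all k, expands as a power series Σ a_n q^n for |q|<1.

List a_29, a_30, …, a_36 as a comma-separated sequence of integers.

2, 8, 2, 6, 4, 4, 4, 9

d|29:{29,1}  Σf=1+1=2
d|30:{30,15,10,6,5,3,2,1}  Σf=1+1+1+1+1+1+1+1=8
n=31: 31·1 1·31  f→[1+1]=2
[q^32] f(1)=1,f(2)=1,f(4)=1,f(8)=1,f(16)=1,f(32)=1 ⇒ 6
d|33:{33,11,3,1}  Σf=1+1+1+1=4
n=34: 34·1 17·2 2·17 1·34  f→[1+1+1+1]=4
[q^35] f(35)=1,f(7)=1,f(5)=1,f(1)=1 ⇒ 4
n=36: 36·1 18·2 12·3 9·4 6·6 4·9 3·12 2·18 1·36  f→[1+1+1+1+1+1+1+1+1]=9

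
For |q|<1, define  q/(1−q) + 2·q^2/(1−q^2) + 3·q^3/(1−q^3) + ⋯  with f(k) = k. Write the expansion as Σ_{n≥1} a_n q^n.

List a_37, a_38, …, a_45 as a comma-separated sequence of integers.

38, 60, 56, 90, 42, 96, 44, 84, 78

d|37:{1,37}  Σf=1+37=38
[q^38] f(38)=38,f(19)=19,f(2)=2,f(1)=1 ⇒ 60
n=39: 1·39 3·13 13·3 39·1  f→[1+3+13+39]=56
n=40: 40·1 20·2 10·4 8·5 5·8 4·10 2·20 1·40  f→[40+20+10+8+5+4+2+1]=90
q^41  k|41↦f(k): 41:41 1:1  a_41=42
[q^42] f(1)=1,f(2)=2,f(3)=3,f(6)=6,f(7)=7,f(14)=14,f(21)=21,f(42)=42 ⇒ 96
q^43  k|43↦f(k): 43:43 1:1  a_43=44
q^44  k|44↦f(k): 44:44 22:22 11:11 4:4 2:2 1:1  a_44=84
d|45:{1,3,5,9,15,45}  Σf=1+3+5+9+15+45=78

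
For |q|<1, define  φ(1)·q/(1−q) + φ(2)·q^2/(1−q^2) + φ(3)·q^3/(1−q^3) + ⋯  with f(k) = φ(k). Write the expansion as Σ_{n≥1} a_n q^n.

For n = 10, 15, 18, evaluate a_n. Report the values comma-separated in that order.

q^10  k|10↦φ(k): 10:4 5:4 2:1 1:1  a_10=10
q^15  k|15↦φ(k): 15:8 5:4 3:2 1:1  a_15=15
n=18: 1·18 2·9 3·6 6·3 9·2 18·1  φ→[1+1+2+2+6+6]=18

10, 15, 18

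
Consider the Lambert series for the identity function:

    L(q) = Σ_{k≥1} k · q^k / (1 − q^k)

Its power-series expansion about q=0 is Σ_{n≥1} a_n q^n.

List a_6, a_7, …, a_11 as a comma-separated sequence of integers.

12, 8, 15, 13, 18, 12

q^6  k|6↦f(k): 1:1 2:2 3:3 6:6  a_6=12
n=7: 1·7 7·1  f→[1+7]=8
n=8: 1·8 2·4 4·2 8·1  f→[1+2+4+8]=15
n=9: 9·1 3·3 1·9  f→[9+3+1]=13
[q^10] f(1)=1,f(2)=2,f(5)=5,f(10)=10 ⇒ 18
q^11  k|11↦f(k): 11:11 1:1  a_11=12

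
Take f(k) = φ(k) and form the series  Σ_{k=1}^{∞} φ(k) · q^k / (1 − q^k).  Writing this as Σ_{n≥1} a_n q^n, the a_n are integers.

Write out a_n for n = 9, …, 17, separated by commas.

d|9:{1,3,9}  Σφ=1+2+6=9
[q^10] φ(1)=1,φ(2)=1,φ(5)=4,φ(10)=4 ⇒ 10
[q^11] φ(1)=1,φ(11)=10 ⇒ 11
n=12: 12·1 6·2 4·3 3·4 2·6 1·12  φ→[4+2+2+2+1+1]=12
[q^13] φ(13)=12,φ(1)=1 ⇒ 13
d|14:{14,7,2,1}  Σφ=6+6+1+1=14
q^15  k|15↦φ(k): 15:8 5:4 3:2 1:1  a_15=15
n=16: 16·1 8·2 4·4 2·8 1·16  φ→[8+4+2+1+1]=16
d|17:{17,1}  Σφ=16+1=17

9, 10, 11, 12, 13, 14, 15, 16, 17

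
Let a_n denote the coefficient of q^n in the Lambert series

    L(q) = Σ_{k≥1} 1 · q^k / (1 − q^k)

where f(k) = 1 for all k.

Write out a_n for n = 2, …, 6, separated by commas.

d|2:{2,1}  Σf=1+1=2
q^3  k|3↦f(k): 3:1 1:1  a_3=2
[q^4] f(1)=1,f(2)=1,f(4)=1 ⇒ 3
[q^5] f(5)=1,f(1)=1 ⇒ 2
q^6  k|6↦f(k): 1:1 2:1 3:1 6:1  a_6=4

2, 2, 3, 2, 4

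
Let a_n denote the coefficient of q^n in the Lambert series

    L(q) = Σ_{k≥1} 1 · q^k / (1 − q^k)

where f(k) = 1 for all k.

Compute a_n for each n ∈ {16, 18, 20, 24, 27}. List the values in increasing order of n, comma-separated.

n=16: 16·1 8·2 4·4 2·8 1·16  f→[1+1+1+1+1]=5
q^18  k|18↦f(k): 1:1 2:1 3:1 6:1 9:1 18:1  a_18=6
[q^20] f(20)=1,f(10)=1,f(5)=1,f(4)=1,f(2)=1,f(1)=1 ⇒ 6
n=24: 24·1 12·2 8·3 6·4 4·6 3·8 2·12 1·24  f→[1+1+1+1+1+1+1+1]=8
q^27  k|27↦f(k): 1:1 3:1 9:1 27:1  a_27=4

5, 6, 6, 8, 4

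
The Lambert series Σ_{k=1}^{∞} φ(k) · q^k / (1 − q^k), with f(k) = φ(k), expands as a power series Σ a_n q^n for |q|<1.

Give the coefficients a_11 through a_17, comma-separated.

q^11  k|11↦φ(k): 11:10 1:1  a_11=11
q^12  k|12↦φ(k): 1:1 2:1 3:2 4:2 6:2 12:4  a_12=12
q^13  k|13↦φ(k): 1:1 13:12  a_13=13
[q^14] φ(1)=1,φ(2)=1,φ(7)=6,φ(14)=6 ⇒ 14
[q^15] φ(1)=1,φ(3)=2,φ(5)=4,φ(15)=8 ⇒ 15
q^16  k|16↦φ(k): 16:8 8:4 4:2 2:1 1:1  a_16=16
q^17  k|17↦φ(k): 1:1 17:16  a_17=17

11, 12, 13, 14, 15, 16, 17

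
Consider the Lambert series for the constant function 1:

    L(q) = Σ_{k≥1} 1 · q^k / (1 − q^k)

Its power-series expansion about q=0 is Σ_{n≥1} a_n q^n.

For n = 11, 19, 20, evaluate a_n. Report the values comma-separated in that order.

2, 2, 6

d|11:{1,11}  Σf=1+1=2
q^19  k|19↦f(k): 1:1 19:1  a_19=2
n=20: 20·1 10·2 5·4 4·5 2·10 1·20  f→[1+1+1+1+1+1]=6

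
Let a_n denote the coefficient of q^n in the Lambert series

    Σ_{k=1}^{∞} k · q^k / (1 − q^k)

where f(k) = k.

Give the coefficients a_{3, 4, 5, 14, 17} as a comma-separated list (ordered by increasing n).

q^3  k|3↦f(k): 1:1 3:3  a_3=4
[q^4] f(4)=4,f(2)=2,f(1)=1 ⇒ 7
n=5: 1·5 5·1  f→[1+5]=6
[q^14] f(14)=14,f(7)=7,f(2)=2,f(1)=1 ⇒ 24
[q^17] f(17)=17,f(1)=1 ⇒ 18

4, 7, 6, 24, 18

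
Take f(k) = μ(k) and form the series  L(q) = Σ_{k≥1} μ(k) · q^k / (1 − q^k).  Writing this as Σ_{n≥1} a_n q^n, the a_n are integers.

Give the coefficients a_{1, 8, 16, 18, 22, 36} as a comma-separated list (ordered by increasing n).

d|1:{1}  Σμ=1=1
[q^8] μ(1)=1,μ(2)=-1,μ(4)=0,μ(8)=0 ⇒ 0
[q^16] μ(1)=1,μ(2)=-1,μ(4)=0,μ(8)=0,μ(16)=0 ⇒ 0
q^18  k|18↦μ(k): 18:0 9:0 6:1 3:-1 2:-1 1:1  a_18=0
d|22:{22,11,2,1}  Σμ=1+(-1)+(-1)+1=0
d|36:{1,2,3,4,6,9,12,18,36}  Σμ=1+(-1)+(-1)+0+1+0+0+0+0=0

1, 0, 0, 0, 0, 0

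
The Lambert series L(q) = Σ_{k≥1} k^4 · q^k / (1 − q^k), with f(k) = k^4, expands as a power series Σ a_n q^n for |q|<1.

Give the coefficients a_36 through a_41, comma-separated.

1813539, 1874162, 2215474, 2342084, 2734994, 2825762

q^36  k|36↦f(k): 36:1679616 18:104976 12:20736 9:6561 6:1296 4:256 3:81 2:16 1:1  a_36=1813539
q^37  k|37↦f(k): 37:1874161 1:1  a_37=1874162
[q^38] f(38)=2085136,f(19)=130321,f(2)=16,f(1)=1 ⇒ 2215474
[q^39] f(1)=1,f(3)=81,f(13)=28561,f(39)=2313441 ⇒ 2342084
[q^40] f(40)=2560000,f(20)=160000,f(10)=10000,f(8)=4096,f(5)=625,f(4)=256,f(2)=16,f(1)=1 ⇒ 2734994
q^41  k|41↦f(k): 41:2825761 1:1  a_41=2825762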